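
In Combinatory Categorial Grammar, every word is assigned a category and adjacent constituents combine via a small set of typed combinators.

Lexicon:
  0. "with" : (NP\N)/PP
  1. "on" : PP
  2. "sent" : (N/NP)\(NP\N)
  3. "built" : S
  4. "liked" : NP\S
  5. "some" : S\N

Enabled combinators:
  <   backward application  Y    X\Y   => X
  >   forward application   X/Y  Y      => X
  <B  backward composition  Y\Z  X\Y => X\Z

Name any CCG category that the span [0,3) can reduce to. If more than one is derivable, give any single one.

[0,6] S   <
  [0,5] N   >
    [0,3] N/NP   <
      [0,2] NP\N   >
        [0,1] "with" : (NP\N)/PP
        [1,2] "on" : PP
      [2,3] "sent" : (N/NP)\(NP\N)
    [3,5] NP   <
      [3,4] "built" : S
      [4,5] "liked" : NP\S
  [5,6] "some" : S\N

N/NP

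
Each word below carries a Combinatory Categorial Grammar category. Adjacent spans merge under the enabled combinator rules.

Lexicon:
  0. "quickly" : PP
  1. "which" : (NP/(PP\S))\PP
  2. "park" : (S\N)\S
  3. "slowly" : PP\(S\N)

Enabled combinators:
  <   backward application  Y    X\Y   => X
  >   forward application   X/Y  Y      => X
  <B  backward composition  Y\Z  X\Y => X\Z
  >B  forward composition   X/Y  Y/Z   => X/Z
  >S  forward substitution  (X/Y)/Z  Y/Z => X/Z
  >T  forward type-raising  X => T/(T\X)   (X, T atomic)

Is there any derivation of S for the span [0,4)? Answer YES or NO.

PP (NP/(PP\S))\PP (S\N)\S PP\(S\N)
CKY chart[0,4] = {N/(N\NP), NP, NP/(NP\NP), PP/(PP\NP), S/(S\NP)}; S ∉ chart

NO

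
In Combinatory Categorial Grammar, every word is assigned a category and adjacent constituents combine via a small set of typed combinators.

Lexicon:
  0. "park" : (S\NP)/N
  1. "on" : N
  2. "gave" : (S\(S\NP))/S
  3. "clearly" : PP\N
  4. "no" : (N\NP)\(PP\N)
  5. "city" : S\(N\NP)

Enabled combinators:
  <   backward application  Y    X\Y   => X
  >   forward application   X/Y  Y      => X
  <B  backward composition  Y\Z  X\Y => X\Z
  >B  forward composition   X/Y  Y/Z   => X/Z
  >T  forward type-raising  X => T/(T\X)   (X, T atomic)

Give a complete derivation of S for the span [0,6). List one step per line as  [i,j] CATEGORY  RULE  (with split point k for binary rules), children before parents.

[0,1] (S\NP)/N  lex  "park"
[1,2] N  lex  "on"
[0,2] S\NP  >  k=1
[2,3] (S\(S\NP))/S  lex  "gave"
[3,4] PP\N  lex  "clearly"
[4,5] (N\NP)\(PP\N)  lex  "no"
[3,5] N\NP  <  k=4
[5,6] S\(N\NP)  lex  "city"
[3,6] S  <  k=5
[2,6] S\(S\NP)  >  k=3
[0,6] S  <  k=2

[0,6] S   <
  [0,2] S\NP   >
    [0,1] "park" : (S\NP)/N
    [1,2] "on" : N
  [2,6] S\(S\NP)   >
    [2,3] "gave" : (S\(S\NP))/S
    [3,6] S   <
      [3,5] N\NP   <
        [3,4] "clearly" : PP\N
        [4,5] "no" : (N\NP)\(PP\N)
      [5,6] "city" : S\(N\NP)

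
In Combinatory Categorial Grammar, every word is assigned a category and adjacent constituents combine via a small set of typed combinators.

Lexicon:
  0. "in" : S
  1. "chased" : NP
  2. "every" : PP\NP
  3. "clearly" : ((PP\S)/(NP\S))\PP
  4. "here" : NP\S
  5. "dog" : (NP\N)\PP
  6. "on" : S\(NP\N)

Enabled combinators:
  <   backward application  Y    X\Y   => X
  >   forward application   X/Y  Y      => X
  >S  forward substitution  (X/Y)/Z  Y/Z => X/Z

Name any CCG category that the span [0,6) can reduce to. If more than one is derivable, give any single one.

[0,7] S   <
  [0,6] NP\N   <
    [0,5] PP   <
      [0,1] "in" : S
      [1,5] PP\S   >
        [1,4] (PP\S)/(NP\S)   <
          [1,3] PP   <
            [1,2] "chased" : NP
            [2,3] "every" : PP\NP
          [3,4] "clearly" : ((PP\S)/(NP\S))\PP
        [4,5] "here" : NP\S
    [5,6] "dog" : (NP\N)\PP
  [6,7] "on" : S\(NP\N)

NP\N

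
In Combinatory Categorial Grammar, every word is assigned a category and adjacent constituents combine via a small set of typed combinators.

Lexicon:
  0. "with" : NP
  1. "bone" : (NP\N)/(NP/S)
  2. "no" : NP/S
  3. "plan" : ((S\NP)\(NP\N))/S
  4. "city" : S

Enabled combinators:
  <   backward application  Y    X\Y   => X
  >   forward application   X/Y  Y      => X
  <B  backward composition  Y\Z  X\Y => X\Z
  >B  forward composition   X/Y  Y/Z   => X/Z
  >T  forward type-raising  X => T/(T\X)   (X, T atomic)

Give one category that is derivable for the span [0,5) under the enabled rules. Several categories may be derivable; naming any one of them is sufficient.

[0,5] S   <
  [0,1] "with" : NP
  [1,5] S\NP   <
    [1,3] NP\N   >
      [1,2] "bone" : (NP\N)/(NP/S)
      [2,3] "no" : NP/S
    [3,5] (S\NP)\(NP\N)   >
      [3,4] "plan" : ((S\NP)\(NP\N))/S
      [4,5] "city" : S

S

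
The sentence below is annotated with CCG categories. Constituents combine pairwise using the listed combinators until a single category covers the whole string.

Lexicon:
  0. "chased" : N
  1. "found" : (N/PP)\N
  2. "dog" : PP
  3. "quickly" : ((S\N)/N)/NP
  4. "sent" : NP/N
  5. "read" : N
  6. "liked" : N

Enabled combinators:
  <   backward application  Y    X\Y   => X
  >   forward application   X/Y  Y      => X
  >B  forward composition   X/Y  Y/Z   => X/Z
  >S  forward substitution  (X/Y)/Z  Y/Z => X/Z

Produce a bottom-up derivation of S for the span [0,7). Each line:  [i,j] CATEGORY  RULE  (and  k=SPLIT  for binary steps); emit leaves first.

[0,7] S   <
  [0,3] N   >
    [0,2] N/PP   <
      [0,1] "chased" : N
      [1,2] "found" : (N/PP)\N
    [2,3] "dog" : PP
  [3,7] S\N   >
    [3,6] (S\N)/N   >
      [3,4] "quickly" : ((S\N)/N)/NP
      [4,6] NP   >
        [4,5] "sent" : NP/N
        [5,6] "read" : N
    [6,7] "liked" : N

[0,1] N  lex  "chased"
[1,2] (N/PP)\N  lex  "found"
[0,2] N/PP  <  k=1
[2,3] PP  lex  "dog"
[0,3] N  >  k=2
[3,4] ((S\N)/N)/NP  lex  "quickly"
[4,5] NP/N  lex  "sent"
[5,6] N  lex  "read"
[4,6] NP  >  k=5
[3,6] (S\N)/N  >  k=4
[6,7] N  lex  "liked"
[3,7] S\N  >  k=6
[0,7] S  <  k=3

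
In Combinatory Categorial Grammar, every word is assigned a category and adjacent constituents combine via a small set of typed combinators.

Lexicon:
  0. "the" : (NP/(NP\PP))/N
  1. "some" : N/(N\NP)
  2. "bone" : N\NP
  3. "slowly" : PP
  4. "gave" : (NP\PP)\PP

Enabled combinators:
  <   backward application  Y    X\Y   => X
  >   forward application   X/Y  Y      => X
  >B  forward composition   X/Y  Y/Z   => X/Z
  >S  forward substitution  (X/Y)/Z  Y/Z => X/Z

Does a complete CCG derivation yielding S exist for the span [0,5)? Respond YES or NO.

(NP/(NP\PP))/N N/(N\NP) N\NP PP (NP\PP)\PP
CKY chart[0,5] = {NP}; S ∉ chart

NO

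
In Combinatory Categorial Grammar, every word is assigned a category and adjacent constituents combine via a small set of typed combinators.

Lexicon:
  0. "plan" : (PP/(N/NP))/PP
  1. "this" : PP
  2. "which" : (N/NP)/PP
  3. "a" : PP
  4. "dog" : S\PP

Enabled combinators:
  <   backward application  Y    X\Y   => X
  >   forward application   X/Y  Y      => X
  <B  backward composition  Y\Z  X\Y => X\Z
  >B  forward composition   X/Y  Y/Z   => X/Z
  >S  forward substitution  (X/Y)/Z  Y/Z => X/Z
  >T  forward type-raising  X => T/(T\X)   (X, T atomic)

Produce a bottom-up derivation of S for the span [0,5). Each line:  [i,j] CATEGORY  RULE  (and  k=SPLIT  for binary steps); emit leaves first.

[0,5] S   <
  [0,4] PP   >
    [0,2] PP/(N/NP)   >
      [0,1] "plan" : (PP/(N/NP))/PP
      [1,2] "this" : PP
    [2,4] N/NP   >
      [2,3] "which" : (N/NP)/PP
      [3,4] "a" : PP
  [4,5] "dog" : S\PP

[0,1] (PP/(N/NP))/PP  lex  "plan"
[1,2] PP  lex  "this"
[0,2] PP/(N/NP)  >  k=1
[2,3] (N/NP)/PP  lex  "which"
[3,4] PP  lex  "a"
[2,4] N/NP  >  k=3
[0,4] PP  >  k=2
[4,5] S\PP  lex  "dog"
[0,5] S  <  k=4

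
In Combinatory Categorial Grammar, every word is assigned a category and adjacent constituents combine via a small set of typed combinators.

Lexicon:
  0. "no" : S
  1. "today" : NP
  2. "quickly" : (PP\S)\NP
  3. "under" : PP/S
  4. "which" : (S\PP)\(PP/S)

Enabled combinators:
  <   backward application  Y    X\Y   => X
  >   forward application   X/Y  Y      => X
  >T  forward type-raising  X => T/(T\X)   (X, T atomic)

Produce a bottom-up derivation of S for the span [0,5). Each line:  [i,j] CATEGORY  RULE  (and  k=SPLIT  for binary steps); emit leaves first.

[0,1] S  lex  "no"
[0,1] PP/(PP\S)  >T
[1,2] NP  lex  "today"
[2,3] (PP\S)\NP  lex  "quickly"
[1,3] PP\S  <  k=2
[0,3] PP  >  k=1
[3,4] PP/S  lex  "under"
[4,5] (S\PP)\(PP/S)  lex  "which"
[3,5] S\PP  <  k=4
[0,5] S  <  k=3

[0,5] S   <
  [0,3] PP   >
    [0,1] PP/(PP\S)   >T
      [0,1] "no" : S
    [1,3] PP\S   <
      [1,2] "today" : NP
      [2,3] "quickly" : (PP\S)\NP
  [3,5] S\PP   <
    [3,4] "under" : PP/S
    [4,5] "which" : (S\PP)\(PP/S)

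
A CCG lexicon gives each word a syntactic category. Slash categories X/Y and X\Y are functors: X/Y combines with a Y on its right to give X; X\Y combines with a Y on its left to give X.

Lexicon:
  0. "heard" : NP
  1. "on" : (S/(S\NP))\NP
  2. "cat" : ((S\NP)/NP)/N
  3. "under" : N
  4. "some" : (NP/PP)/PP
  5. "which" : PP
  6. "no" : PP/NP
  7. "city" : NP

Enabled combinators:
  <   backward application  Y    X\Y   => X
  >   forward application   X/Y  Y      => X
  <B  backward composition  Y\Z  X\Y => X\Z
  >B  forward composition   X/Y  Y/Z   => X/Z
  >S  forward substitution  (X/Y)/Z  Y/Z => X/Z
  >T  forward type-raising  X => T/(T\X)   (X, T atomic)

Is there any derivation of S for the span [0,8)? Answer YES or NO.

[0,8] S   >
  [0,2] S/(S\NP)   <
    [0,1] "heard" : NP
    [1,2] "on" : (S/(S\NP))\NP
  [2,8] S\NP   >
    [2,4] (S\NP)/NP   >
      [2,3] "cat" : ((S\NP)/NP)/N
      [3,4] "under" : N
    [4,8] NP   >
      [4,6] NP/PP   >
        [4,5] "some" : (NP/PP)/PP
        [5,6] "which" : PP
      [6,8] PP   >
        [6,7] "no" : PP/NP
        [7,8] "city" : NP

YES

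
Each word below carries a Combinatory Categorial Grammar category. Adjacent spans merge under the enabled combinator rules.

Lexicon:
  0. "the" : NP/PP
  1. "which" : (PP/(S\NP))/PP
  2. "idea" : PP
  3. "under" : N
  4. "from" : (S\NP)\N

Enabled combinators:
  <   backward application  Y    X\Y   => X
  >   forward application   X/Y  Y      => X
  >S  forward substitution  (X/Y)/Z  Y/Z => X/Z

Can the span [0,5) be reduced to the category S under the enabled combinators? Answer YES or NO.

NP/PP (PP/(S\NP))/PP PP N (S\NP)\N
CKY chart[0,5] = {NP}; S ∉ chart

NO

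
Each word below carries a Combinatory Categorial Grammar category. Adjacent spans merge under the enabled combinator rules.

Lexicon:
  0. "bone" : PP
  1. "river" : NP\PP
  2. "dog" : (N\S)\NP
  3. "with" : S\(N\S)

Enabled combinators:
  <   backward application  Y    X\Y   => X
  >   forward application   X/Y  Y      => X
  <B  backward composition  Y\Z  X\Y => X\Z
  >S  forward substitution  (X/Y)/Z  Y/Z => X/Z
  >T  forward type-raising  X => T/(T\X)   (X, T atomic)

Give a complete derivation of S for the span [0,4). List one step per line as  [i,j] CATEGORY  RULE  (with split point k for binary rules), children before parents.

[0,1] PP  lex  "bone"
[1,2] NP\PP  lex  "river"
[0,2] NP  <  k=1
[2,3] (N\S)\NP  lex  "dog"
[3,4] S\(N\S)  lex  "with"
[2,4] S\NP  <B  k=3
[0,4] S  <  k=2

[0,4] S   <
  [0,2] NP   <
    [0,1] "bone" : PP
    [1,2] "river" : NP\PP
  [2,4] S\NP   <B
    [2,3] "dog" : (N\S)\NP
    [3,4] "with" : S\(N\S)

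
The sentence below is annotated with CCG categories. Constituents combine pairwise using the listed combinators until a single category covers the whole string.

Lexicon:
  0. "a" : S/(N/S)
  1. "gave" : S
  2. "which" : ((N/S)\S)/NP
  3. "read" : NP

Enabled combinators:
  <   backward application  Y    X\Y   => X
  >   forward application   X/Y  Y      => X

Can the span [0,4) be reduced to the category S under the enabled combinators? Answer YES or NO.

[0,4] S   >
  [0,1] "a" : S/(N/S)
  [1,4] N/S   <
    [1,2] "gave" : S
    [2,4] (N/S)\S   >
      [2,3] "which" : ((N/S)\S)/NP
      [3,4] "read" : NP

YES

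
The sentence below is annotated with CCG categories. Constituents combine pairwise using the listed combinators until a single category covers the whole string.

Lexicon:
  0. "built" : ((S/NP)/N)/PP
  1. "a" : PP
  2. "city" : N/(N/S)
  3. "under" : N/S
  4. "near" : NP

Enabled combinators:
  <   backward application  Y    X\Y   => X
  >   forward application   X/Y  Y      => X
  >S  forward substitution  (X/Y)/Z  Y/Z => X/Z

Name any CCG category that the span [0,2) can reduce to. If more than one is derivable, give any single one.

[0,5] S   >
  [0,4] S/NP   >
    [0,2] (S/NP)/N   >
      [0,1] "built" : ((S/NP)/N)/PP
      [1,2] "a" : PP
    [2,4] N   >
      [2,3] "city" : N/(N/S)
      [3,4] "under" : N/S
  [4,5] "near" : NP

(S/NP)/N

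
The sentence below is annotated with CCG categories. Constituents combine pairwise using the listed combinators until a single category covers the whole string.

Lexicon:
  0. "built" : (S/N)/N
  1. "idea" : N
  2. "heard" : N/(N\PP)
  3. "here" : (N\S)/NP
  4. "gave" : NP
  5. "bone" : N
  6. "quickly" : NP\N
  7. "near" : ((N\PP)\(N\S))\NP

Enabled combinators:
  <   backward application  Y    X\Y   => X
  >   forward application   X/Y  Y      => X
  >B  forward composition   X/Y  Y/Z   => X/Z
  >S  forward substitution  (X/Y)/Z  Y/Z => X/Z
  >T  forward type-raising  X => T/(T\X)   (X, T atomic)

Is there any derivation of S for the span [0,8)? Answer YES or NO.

[0,8] S   >
  [0,2] S/N   >
    [0,1] "built" : (S/N)/N
    [1,2] "idea" : N
  [2,8] N   >
    [2,3] "heard" : N/(N\PP)
    [3,8] N\PP   <
      [3,5] N\S   >
        [3,4] "here" : (N\S)/NP
        [4,5] "gave" : NP
      [5,8] (N\PP)\(N\S)   <
        [5,7] NP   >
          [5,6] NP/(NP\N)   >T
            [5,6] "bone" : N
          [6,7] "quickly" : NP\N
        [7,8] "near" : ((N\PP)\(N\S))\NP

YES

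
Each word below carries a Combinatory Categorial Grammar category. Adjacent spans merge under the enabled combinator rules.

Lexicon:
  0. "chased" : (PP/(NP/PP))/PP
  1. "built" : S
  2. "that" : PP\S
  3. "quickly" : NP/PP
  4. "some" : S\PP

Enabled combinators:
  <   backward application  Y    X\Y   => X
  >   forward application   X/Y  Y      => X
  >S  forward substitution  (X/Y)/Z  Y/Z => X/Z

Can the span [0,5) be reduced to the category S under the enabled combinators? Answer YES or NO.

YES

[0,5] S   <
  [0,4] PP   >
    [0,3] PP/(NP/PP)   >
      [0,1] "chased" : (PP/(NP/PP))/PP
      [1,3] PP   <
        [1,2] "built" : S
        [2,3] "that" : PP\S
    [3,4] "quickly" : NP/PP
  [4,5] "some" : S\PP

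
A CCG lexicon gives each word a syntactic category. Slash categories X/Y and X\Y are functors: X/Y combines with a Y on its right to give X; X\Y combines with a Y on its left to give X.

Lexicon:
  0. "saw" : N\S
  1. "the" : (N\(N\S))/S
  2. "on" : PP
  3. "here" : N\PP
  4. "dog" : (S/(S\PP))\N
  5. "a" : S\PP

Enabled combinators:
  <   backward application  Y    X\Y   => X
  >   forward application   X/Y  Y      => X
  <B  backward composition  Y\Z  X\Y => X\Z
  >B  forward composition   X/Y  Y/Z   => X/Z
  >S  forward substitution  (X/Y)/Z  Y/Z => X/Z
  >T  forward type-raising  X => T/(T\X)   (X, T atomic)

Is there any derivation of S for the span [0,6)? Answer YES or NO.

N\S (N\(N\S))/S PP N\PP (S/(S\PP))\N S\PP
CKY chart[0,6] = {N, N/(N\N), NP/(NP\N), PP/(PP\N), S/(S\N)}; S ∉ chart

NO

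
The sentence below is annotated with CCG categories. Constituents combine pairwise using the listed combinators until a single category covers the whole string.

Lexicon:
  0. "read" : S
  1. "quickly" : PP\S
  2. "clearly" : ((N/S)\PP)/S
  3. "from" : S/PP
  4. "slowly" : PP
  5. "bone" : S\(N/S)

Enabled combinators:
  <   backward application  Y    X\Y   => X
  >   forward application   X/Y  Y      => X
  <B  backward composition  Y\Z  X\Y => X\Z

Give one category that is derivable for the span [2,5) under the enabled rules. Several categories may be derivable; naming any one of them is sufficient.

[0,6] S   <
  [0,5] N/S   <
    [0,2] PP   <
      [0,1] "read" : S
      [1,2] "quickly" : PP\S
    [2,5] (N/S)\PP   >
      [2,3] "clearly" : ((N/S)\PP)/S
      [3,5] S   >
        [3,4] "from" : S/PP
        [4,5] "slowly" : PP
  [5,6] "bone" : S\(N/S)

(N/S)\PP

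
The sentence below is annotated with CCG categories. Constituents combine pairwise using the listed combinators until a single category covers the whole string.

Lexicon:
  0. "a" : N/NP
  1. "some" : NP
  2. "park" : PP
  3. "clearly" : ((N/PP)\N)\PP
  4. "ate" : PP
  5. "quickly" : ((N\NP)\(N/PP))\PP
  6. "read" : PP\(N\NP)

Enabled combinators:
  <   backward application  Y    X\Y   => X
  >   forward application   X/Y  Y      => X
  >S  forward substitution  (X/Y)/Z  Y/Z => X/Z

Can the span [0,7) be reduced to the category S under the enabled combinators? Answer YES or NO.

NO

N/NP NP PP ((N/PP)\N)\PP PP ((N\NP)\(N/PP))\PP PP\(N\NP)
CKY chart[0,7] = {PP}; S ∉ chart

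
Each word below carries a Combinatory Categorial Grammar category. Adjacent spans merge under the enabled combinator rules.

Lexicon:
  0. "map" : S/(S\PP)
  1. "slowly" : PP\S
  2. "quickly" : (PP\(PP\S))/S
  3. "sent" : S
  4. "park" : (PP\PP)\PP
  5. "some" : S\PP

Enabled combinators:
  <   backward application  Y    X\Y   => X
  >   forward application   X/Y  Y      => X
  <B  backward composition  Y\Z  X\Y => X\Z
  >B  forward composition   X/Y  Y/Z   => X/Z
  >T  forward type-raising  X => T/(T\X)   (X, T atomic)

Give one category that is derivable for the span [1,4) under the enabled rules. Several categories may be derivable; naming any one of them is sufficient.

PP

[0,6] S   >
  [0,1] "map" : S/(S\PP)
  [1,6] S\PP   <B
    [1,5] PP\PP   <
      [1,4] PP   <
        [1,2] "slowly" : PP\S
        [2,4] PP\(PP\S)   >
          [2,3] "quickly" : (PP\(PP\S))/S
          [3,4] "sent" : S
      [4,5] "park" : (PP\PP)\PP
    [5,6] "some" : S\PP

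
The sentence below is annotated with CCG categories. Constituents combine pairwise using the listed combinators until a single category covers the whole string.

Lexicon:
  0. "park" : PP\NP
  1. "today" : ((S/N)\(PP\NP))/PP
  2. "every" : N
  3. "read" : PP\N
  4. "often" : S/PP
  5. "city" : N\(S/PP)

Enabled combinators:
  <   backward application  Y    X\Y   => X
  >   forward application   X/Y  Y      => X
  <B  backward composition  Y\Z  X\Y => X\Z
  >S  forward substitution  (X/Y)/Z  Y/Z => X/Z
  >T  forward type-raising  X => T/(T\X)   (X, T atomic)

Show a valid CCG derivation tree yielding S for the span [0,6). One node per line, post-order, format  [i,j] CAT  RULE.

[0,6] S   >
  [0,4] S/N   <
    [0,1] "park" : PP\NP
    [1,4] (S/N)\(PP\NP)   >
      [1,2] "today" : ((S/N)\(PP\NP))/PP
      [2,4] PP   >
        [2,3] PP/(PP\N)   >T
          [2,3] "every" : N
        [3,4] "read" : PP\N
  [4,6] N   <
    [4,5] "often" : S/PP
    [5,6] "city" : N\(S/PP)

[0,1] PP\NP  lex  "park"
[1,2] ((S/N)\(PP\NP))/PP  lex  "today"
[2,3] N  lex  "every"
[2,3] PP/(PP\N)  >T
[3,4] PP\N  lex  "read"
[2,4] PP  >  k=3
[1,4] (S/N)\(PP\NP)  >  k=2
[0,4] S/N  <  k=1
[4,5] S/PP  lex  "often"
[5,6] N\(S/PP)  lex  "city"
[4,6] N  <  k=5
[0,6] S  >  k=4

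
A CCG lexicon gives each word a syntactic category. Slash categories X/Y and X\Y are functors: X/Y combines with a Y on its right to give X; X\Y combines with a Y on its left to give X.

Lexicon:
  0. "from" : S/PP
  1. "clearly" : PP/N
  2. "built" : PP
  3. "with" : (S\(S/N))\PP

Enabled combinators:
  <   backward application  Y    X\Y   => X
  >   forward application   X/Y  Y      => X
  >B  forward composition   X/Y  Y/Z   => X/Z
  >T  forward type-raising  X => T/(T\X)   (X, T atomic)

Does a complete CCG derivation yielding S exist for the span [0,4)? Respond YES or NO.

YES

[0,4] S   <
  [0,2] S/N   >B
    [0,1] "from" : S/PP
    [1,2] "clearly" : PP/N
  [2,4] S\(S/N)   <
    [2,3] "built" : PP
    [3,4] "with" : (S\(S/N))\PP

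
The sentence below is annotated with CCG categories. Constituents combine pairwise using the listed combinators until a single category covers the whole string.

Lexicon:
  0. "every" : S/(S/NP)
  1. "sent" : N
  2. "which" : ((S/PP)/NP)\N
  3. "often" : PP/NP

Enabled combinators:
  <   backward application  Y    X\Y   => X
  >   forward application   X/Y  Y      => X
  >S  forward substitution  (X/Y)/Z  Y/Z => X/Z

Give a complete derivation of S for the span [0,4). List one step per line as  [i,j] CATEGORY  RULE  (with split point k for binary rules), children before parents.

[0,4] S   >
  [0,1] "every" : S/(S/NP)
  [1,4] S/NP   >S
    [1,3] (S/PP)/NP   <
      [1,2] "sent" : N
      [2,3] "which" : ((S/PP)/NP)\N
    [3,4] "often" : PP/NP

[0,1] S/(S/NP)  lex  "every"
[1,2] N  lex  "sent"
[2,3] ((S/PP)/NP)\N  lex  "which"
[1,3] (S/PP)/NP  <  k=2
[3,4] PP/NP  lex  "often"
[1,4] S/NP  >S  k=3
[0,4] S  >  k=1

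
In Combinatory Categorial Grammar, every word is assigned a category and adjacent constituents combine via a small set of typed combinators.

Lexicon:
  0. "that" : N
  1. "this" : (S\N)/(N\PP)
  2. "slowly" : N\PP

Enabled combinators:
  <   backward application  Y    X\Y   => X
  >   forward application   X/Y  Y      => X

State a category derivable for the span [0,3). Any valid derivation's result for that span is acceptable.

S

[0,3] S   <
  [0,1] "that" : N
  [1,3] S\N   >
    [1,2] "this" : (S\N)/(N\PP)
    [2,3] "slowly" : N\PP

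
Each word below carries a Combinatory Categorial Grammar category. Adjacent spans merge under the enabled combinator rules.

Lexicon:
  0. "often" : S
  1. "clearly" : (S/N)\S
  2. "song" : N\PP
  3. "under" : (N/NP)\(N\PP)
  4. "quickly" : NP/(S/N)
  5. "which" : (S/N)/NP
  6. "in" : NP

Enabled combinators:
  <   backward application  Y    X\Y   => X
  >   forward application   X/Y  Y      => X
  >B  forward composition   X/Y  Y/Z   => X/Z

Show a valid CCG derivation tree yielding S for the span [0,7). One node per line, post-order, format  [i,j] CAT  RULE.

[0,1] S  lex  "often"
[1,2] (S/N)\S  lex  "clearly"
[0,2] S/N  <  k=1
[2,3] N\PP  lex  "song"
[3,4] (N/NP)\(N\PP)  lex  "under"
[2,4] N/NP  <  k=3
[0,4] S/NP  >B  k=2
[4,5] NP/(S/N)  lex  "quickly"
[5,6] (S/N)/NP  lex  "which"
[6,7] NP  lex  "in"
[5,7] S/N  >  k=6
[4,7] NP  >  k=5
[0,7] S  >  k=4

[0,7] S   >
  [0,4] S/NP   >B
    [0,2] S/N   <
      [0,1] "often" : S
      [1,2] "clearly" : (S/N)\S
    [2,4] N/NP   <
      [2,3] "song" : N\PP
      [3,4] "under" : (N/NP)\(N\PP)
  [4,7] NP   >
    [4,5] "quickly" : NP/(S/N)
    [5,7] S/N   >
      [5,6] "which" : (S/N)/NP
      [6,7] "in" : NP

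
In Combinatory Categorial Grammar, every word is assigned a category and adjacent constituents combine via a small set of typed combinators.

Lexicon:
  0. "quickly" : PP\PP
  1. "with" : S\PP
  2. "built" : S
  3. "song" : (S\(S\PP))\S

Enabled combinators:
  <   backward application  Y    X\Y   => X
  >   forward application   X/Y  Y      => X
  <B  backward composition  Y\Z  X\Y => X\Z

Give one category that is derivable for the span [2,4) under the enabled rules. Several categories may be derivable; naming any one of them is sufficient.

S\(S\PP)

[0,4] S   <
  [0,2] S\PP   <B
    [0,1] "quickly" : PP\PP
    [1,2] "with" : S\PP
  [2,4] S\(S\PP)   <
    [2,3] "built" : S
    [3,4] "song" : (S\(S\PP))\S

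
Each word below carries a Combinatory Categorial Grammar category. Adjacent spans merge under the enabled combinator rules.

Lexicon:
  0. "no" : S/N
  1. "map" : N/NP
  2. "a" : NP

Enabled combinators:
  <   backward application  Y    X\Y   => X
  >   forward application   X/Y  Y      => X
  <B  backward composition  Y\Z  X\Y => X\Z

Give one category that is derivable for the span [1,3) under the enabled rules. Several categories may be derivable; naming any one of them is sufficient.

[0,3] S   >
  [0,1] "no" : S/N
  [1,3] N   >
    [1,2] "map" : N/NP
    [2,3] "a" : NP

N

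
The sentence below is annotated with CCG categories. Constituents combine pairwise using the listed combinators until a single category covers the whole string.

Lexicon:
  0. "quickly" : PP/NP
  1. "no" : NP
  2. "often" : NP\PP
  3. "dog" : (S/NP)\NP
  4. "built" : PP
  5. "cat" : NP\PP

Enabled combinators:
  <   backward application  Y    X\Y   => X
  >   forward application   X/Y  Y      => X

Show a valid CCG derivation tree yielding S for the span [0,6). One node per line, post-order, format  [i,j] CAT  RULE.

[0,6] S   >
  [0,4] S/NP   <
    [0,3] NP   <
      [0,2] PP   >
        [0,1] "quickly" : PP/NP
        [1,2] "no" : NP
      [2,3] "often" : NP\PP
    [3,4] "dog" : (S/NP)\NP
  [4,6] NP   <
    [4,5] "built" : PP
    [5,6] "cat" : NP\PP

[0,1] PP/NP  lex  "quickly"
[1,2] NP  lex  "no"
[0,2] PP  >  k=1
[2,3] NP\PP  lex  "often"
[0,3] NP  <  k=2
[3,4] (S/NP)\NP  lex  "dog"
[0,4] S/NP  <  k=3
[4,5] PP  lex  "built"
[5,6] NP\PP  lex  "cat"
[4,6] NP  <  k=5
[0,6] S  >  k=4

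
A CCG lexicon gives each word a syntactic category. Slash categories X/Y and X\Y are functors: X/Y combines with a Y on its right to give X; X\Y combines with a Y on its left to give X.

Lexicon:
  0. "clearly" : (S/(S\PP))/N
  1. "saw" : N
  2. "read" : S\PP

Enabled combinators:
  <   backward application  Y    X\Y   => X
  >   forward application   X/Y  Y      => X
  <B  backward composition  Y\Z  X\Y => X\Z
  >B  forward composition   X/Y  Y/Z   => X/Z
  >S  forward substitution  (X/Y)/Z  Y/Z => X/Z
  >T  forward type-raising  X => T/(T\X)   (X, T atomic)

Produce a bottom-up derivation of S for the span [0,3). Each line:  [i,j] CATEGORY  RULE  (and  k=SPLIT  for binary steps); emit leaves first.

[0,1] (S/(S\PP))/N  lex  "clearly"
[1,2] N  lex  "saw"
[0,2] S/(S\PP)  >  k=1
[2,3] S\PP  lex  "read"
[0,3] S  >  k=2

[0,3] S   >
  [0,2] S/(S\PP)   >
    [0,1] "clearly" : (S/(S\PP))/N
    [1,2] "saw" : N
  [2,3] "read" : S\PP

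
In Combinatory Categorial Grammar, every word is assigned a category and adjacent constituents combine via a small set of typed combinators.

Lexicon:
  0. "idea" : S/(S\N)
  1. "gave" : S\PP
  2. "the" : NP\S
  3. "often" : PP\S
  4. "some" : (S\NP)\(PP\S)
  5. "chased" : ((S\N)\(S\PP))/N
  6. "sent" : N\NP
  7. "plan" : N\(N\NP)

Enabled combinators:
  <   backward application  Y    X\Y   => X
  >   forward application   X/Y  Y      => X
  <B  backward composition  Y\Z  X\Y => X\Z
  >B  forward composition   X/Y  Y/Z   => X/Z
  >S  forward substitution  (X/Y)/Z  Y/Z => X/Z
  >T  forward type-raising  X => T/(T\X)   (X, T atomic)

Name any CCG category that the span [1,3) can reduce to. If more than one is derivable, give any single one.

NP\PP

[0,8] S   >
  [0,1] "idea" : S/(S\N)
  [1,8] S\N   <
    [1,5] S\PP   <B
      [1,3] NP\PP   <B
        [1,2] "gave" : S\PP
        [2,3] "the" : NP\S
      [3,5] S\NP   <
        [3,4] "often" : PP\S
        [4,5] "some" : (S\NP)\(PP\S)
    [5,8] (S\N)\(S\PP)   >
      [5,6] "chased" : ((S\N)\(S\PP))/N
      [6,8] N   <
        [6,7] "sent" : N\NP
        [7,8] "plan" : N\(N\NP)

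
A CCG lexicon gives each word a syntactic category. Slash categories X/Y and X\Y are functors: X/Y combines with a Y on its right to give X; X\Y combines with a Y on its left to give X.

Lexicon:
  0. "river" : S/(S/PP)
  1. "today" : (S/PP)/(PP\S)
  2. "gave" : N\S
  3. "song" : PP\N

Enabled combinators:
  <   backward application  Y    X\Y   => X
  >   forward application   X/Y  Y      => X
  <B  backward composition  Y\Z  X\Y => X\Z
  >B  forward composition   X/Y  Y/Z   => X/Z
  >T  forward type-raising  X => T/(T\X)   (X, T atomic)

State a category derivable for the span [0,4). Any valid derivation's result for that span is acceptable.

S

[0,4] S   >
  [0,1] "river" : S/(S/PP)
  [1,4] S/PP   >
    [1,2] "today" : (S/PP)/(PP\S)
    [2,4] PP\S   <B
      [2,3] "gave" : N\S
      [3,4] "song" : PP\N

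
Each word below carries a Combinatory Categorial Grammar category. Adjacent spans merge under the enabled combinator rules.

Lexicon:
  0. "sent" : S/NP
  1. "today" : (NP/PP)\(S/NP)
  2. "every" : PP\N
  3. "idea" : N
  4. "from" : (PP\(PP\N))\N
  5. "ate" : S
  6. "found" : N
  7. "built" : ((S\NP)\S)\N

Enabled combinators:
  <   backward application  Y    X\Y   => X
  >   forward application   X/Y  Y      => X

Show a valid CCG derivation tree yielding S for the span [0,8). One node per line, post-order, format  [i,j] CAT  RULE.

[0,8] S   <
  [0,5] NP   >
    [0,2] NP/PP   <
      [0,1] "sent" : S/NP
      [1,2] "today" : (NP/PP)\(S/NP)
    [2,5] PP   <
      [2,3] "every" : PP\N
      [3,5] PP\(PP\N)   <
        [3,4] "idea" : N
        [4,5] "from" : (PP\(PP\N))\N
  [5,8] S\NP   <
    [5,6] "ate" : S
    [6,8] (S\NP)\S   <
      [6,7] "found" : N
      [7,8] "built" : ((S\NP)\S)\N

[0,1] S/NP  lex  "sent"
[1,2] (NP/PP)\(S/NP)  lex  "today"
[0,2] NP/PP  <  k=1
[2,3] PP\N  lex  "every"
[3,4] N  lex  "idea"
[4,5] (PP\(PP\N))\N  lex  "from"
[3,5] PP\(PP\N)  <  k=4
[2,5] PP  <  k=3
[0,5] NP  >  k=2
[5,6] S  lex  "ate"
[6,7] N  lex  "found"
[7,8] ((S\NP)\S)\N  lex  "built"
[6,8] (S\NP)\S  <  k=7
[5,8] S\NP  <  k=6
[0,8] S  <  k=5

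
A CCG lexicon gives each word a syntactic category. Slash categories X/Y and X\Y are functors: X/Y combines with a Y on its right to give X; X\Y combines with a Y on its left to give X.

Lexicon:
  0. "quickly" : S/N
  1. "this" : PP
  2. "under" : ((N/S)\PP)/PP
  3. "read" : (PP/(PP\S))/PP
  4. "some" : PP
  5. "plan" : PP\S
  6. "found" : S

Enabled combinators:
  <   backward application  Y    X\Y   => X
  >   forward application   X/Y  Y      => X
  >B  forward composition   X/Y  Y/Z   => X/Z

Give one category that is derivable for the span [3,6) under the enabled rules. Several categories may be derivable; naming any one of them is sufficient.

[0,7] S   >
  [0,1] "quickly" : S/N
  [1,7] N   >
    [1,6] N/S   <
      [1,2] "this" : PP
      [2,6] (N/S)\PP   >
        [2,3] "under" : ((N/S)\PP)/PP
        [3,6] PP   >
          [3,5] PP/(PP\S)   >
            [3,4] "read" : (PP/(PP\S))/PP
            [4,5] "some" : PP
          [5,6] "plan" : PP\S
    [6,7] "found" : S

PP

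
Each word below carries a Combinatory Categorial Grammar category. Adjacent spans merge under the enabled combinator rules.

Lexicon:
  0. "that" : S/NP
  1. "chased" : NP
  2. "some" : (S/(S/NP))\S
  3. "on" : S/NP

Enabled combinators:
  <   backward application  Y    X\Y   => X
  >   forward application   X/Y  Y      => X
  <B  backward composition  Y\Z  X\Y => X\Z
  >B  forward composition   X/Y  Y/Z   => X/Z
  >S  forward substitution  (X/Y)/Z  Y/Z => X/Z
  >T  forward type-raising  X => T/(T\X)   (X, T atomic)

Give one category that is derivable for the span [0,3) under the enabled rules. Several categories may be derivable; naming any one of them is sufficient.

S/(S/NP)

[0,4] S   >
  [0,3] S/(S/NP)   <
    [0,2] S   >
      [0,1] "that" : S/NP
      [1,2] "chased" : NP
    [2,3] "some" : (S/(S/NP))\S
  [3,4] "on" : S/NP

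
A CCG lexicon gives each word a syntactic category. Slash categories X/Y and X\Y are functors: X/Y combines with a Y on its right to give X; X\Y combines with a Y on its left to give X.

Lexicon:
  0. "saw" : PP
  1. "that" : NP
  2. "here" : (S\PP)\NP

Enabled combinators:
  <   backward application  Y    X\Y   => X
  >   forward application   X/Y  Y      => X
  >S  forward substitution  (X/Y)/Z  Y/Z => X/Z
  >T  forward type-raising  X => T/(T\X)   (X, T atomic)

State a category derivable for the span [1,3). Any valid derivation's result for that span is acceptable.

[0,3] S   >
  [0,1] S/(S\PP)   >T
    [0,1] "saw" : PP
  [1,3] S\PP   <
    [1,2] "that" : NP
    [2,3] "here" : (S\PP)\NP

S\PP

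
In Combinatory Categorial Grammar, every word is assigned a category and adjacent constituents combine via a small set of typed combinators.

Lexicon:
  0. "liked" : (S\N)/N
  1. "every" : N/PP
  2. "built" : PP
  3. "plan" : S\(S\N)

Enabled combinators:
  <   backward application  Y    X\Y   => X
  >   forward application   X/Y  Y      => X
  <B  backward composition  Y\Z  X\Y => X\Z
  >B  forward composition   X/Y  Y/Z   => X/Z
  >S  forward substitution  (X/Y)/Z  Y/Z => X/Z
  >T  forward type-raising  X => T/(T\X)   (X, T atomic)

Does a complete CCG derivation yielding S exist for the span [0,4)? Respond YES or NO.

[0,4] S   <
  [0,3] S\N   >
    [0,1] "liked" : (S\N)/N
    [1,3] N   >
      [1,2] "every" : N/PP
      [2,3] "built" : PP
  [3,4] "plan" : S\(S\N)

YES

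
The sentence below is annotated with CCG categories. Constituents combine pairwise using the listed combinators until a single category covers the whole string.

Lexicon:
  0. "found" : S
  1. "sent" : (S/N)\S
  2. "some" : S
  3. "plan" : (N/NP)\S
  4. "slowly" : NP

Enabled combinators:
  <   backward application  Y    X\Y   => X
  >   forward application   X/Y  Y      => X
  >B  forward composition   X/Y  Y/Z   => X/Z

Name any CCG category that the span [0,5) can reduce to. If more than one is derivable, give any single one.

S

[0,5] S   >
  [0,4] S/NP   >B
    [0,2] S/N   <
      [0,1] "found" : S
      [1,2] "sent" : (S/N)\S
    [2,4] N/NP   <
      [2,3] "some" : S
      [3,4] "plan" : (N/NP)\S
  [4,5] "slowly" : NP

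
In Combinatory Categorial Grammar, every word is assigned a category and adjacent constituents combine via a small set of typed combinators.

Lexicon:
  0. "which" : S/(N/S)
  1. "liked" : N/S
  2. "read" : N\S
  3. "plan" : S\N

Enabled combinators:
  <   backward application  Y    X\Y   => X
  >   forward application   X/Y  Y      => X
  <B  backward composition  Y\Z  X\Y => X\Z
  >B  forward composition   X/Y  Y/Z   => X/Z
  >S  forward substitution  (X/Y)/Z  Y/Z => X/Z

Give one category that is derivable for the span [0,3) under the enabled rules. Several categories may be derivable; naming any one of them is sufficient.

[0,4] S   <
  [0,3] N   <
    [0,2] S   >
      [0,1] "which" : S/(N/S)
      [1,2] "liked" : N/S
    [2,3] "read" : N\S
  [3,4] "plan" : S\N

N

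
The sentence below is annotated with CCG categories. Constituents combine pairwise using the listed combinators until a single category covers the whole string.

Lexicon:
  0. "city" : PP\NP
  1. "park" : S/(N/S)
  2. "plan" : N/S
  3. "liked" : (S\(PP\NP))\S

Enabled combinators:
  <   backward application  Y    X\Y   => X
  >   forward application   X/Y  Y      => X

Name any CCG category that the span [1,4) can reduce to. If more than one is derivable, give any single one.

S\(PP\NP)

[0,4] S   <
  [0,1] "city" : PP\NP
  [1,4] S\(PP\NP)   <
    [1,3] S   >
      [1,2] "park" : S/(N/S)
      [2,3] "plan" : N/S
    [3,4] "liked" : (S\(PP\NP))\S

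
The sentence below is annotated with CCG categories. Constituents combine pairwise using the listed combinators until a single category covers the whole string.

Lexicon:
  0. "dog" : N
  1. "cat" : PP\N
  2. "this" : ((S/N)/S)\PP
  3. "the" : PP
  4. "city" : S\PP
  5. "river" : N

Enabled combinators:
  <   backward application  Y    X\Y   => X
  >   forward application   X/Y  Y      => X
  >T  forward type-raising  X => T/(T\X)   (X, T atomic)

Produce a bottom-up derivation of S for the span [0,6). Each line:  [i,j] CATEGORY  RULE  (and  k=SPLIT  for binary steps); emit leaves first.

[0,1] N  lex  "dog"
[1,2] PP\N  lex  "cat"
[0,2] PP  <  k=1
[2,3] ((S/N)/S)\PP  lex  "this"
[0,3] (S/N)/S  <  k=2
[3,4] PP  lex  "the"
[3,4] S/(S\PP)  >T
[4,5] S\PP  lex  "city"
[3,5] S  >  k=4
[0,5] S/N  >  k=3
[5,6] N  lex  "river"
[0,6] S  >  k=5

[0,6] S   >
  [0,5] S/N   >
    [0,3] (S/N)/S   <
      [0,2] PP   <
        [0,1] "dog" : N
        [1,2] "cat" : PP\N
      [2,3] "this" : ((S/N)/S)\PP
    [3,5] S   >
      [3,4] S/(S\PP)   >T
        [3,4] "the" : PP
      [4,5] "city" : S\PP
  [5,6] "river" : N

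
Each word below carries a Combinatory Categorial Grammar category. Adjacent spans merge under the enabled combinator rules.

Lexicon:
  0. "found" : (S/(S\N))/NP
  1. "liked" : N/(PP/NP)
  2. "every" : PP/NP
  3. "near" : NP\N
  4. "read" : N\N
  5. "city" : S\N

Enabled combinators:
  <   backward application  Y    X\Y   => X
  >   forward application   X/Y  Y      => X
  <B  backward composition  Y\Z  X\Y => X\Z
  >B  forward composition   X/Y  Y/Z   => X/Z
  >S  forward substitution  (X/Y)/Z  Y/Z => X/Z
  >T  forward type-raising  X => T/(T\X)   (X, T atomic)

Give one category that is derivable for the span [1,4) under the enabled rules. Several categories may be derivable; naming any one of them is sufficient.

NP

[0,6] S   >
  [0,4] S/(S\N)   >
    [0,1] "found" : (S/(S\N))/NP
    [1,4] NP   <
      [1,3] N   >
        [1,2] "liked" : N/(PP/NP)
        [2,3] "every" : PP/NP
      [3,4] "near" : NP\N
  [4,6] S\N   <B
    [4,5] "read" : N\N
    [5,6] "city" : S\N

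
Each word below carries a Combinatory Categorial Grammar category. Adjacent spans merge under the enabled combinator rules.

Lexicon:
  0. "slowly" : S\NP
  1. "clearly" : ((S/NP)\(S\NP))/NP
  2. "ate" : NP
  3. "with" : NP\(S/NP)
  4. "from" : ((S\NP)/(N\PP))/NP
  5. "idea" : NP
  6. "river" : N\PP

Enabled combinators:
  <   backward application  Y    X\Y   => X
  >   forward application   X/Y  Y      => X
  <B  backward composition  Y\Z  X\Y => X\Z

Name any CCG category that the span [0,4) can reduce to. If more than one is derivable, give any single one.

NP

[0,7] S   <
  [0,4] NP   <
    [0,3] S/NP   <
      [0,1] "slowly" : S\NP
      [1,3] (S/NP)\(S\NP)   >
        [1,2] "clearly" : ((S/NP)\(S\NP))/NP
        [2,3] "ate" : NP
    [3,4] "with" : NP\(S/NP)
  [4,7] S\NP   >
    [4,6] (S\NP)/(N\PP)   >
      [4,5] "from" : ((S\NP)/(N\PP))/NP
      [5,6] "idea" : NP
    [6,7] "river" : N\PP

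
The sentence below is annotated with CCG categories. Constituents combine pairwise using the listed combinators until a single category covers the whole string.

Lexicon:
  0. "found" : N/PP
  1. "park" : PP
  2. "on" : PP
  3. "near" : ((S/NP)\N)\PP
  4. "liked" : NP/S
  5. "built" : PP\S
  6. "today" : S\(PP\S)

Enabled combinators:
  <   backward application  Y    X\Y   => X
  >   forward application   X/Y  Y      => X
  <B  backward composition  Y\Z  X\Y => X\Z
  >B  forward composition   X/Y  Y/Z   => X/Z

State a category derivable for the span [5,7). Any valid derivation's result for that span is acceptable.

S

[0,7] S   >
  [0,4] S/NP   <
    [0,2] N   >
      [0,1] "found" : N/PP
      [1,2] "park" : PP
    [2,4] (S/NP)\N   <
      [2,3] "on" : PP
      [3,4] "near" : ((S/NP)\N)\PP
  [4,7] NP   >
    [4,5] "liked" : NP/S
    [5,7] S   <
      [5,6] "built" : PP\S
      [6,7] "today" : S\(PP\S)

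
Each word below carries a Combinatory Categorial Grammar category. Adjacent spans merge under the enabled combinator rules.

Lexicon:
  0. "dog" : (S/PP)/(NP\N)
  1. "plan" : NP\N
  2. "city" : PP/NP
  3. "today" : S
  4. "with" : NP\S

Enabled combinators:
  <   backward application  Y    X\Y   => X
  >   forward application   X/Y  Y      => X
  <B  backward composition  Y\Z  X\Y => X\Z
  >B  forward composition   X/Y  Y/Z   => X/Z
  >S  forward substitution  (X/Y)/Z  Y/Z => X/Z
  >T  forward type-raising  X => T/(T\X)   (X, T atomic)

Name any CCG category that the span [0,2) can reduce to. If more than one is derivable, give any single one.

S/PP

[0,5] S   >
  [0,3] S/NP   >B
    [0,2] S/PP   >
      [0,1] "dog" : (S/PP)/(NP\N)
      [1,2] "plan" : NP\N
    [2,3] "city" : PP/NP
  [3,5] NP   >
    [3,4] NP/(NP\S)   >T
      [3,4] "today" : S
    [4,5] "with" : NP\S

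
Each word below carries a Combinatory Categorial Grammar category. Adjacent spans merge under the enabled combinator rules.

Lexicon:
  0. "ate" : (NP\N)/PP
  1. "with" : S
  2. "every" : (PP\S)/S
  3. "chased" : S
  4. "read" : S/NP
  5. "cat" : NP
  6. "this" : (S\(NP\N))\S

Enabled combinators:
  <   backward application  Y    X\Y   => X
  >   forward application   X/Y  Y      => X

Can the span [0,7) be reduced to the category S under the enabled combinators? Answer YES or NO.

YES

[0,7] S   <
  [0,4] NP\N   >
    [0,1] "ate" : (NP\N)/PP
    [1,4] PP   <
      [1,2] "with" : S
      [2,4] PP\S   >
        [2,3] "every" : (PP\S)/S
        [3,4] "chased" : S
  [4,7] S\(NP\N)   <
    [4,6] S   >
      [4,5] "read" : S/NP
      [5,6] "cat" : NP
    [6,7] "this" : (S\(NP\N))\S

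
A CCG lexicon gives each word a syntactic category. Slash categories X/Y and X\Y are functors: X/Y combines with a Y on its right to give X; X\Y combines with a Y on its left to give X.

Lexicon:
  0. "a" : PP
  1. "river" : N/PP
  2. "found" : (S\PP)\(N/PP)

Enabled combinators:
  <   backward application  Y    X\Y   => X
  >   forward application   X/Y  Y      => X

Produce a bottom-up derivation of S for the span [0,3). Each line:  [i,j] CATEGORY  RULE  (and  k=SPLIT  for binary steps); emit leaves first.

[0,3] S   <
  [0,1] "a" : PP
  [1,3] S\PP   <
    [1,2] "river" : N/PP
    [2,3] "found" : (S\PP)\(N/PP)

[0,1] PP  lex  "a"
[1,2] N/PP  lex  "river"
[2,3] (S\PP)\(N/PP)  lex  "found"
[1,3] S\PP  <  k=2
[0,3] S  <  k=1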